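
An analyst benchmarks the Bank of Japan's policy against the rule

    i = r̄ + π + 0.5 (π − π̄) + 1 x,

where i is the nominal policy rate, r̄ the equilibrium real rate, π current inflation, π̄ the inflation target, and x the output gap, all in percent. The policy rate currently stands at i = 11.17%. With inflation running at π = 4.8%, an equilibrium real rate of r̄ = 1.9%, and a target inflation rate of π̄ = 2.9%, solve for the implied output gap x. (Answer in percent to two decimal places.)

1 x = 11.17 − 1.9 − 4.8 − 0.5 × (4.8 − 2.9) = 3.52
x = 3.52 / 1 = 3.52

3.52%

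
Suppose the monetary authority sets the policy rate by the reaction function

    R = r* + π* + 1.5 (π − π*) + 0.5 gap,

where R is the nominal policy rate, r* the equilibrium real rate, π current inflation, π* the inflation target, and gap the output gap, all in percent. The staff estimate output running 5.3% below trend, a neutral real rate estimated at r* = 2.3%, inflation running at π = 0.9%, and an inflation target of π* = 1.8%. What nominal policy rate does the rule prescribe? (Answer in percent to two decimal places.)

Output 5.3% below potential → gap = -5.3.
R = 2.3 + 1.8 + 1.5 × (0.9 − 1.8) + 0.5 × (-5.3)
   = 2.3 + 1.8 − 1.35 − 2.65 = 0.10

0.10%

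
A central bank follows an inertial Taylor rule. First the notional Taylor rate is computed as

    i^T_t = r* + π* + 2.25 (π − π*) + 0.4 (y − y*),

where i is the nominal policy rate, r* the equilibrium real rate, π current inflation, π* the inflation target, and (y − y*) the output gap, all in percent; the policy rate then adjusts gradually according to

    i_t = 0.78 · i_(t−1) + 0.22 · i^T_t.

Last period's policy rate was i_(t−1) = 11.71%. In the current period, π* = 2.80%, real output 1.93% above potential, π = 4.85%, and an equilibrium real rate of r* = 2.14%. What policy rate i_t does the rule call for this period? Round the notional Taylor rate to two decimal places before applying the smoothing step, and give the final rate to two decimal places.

Output 1.93% above potential → (y − y*) = 1.93.
i^T_t = 2.14 + 2.80 + 2.25 × (4.85 − 2.80) + 0.4 × 1.93
   = 2.14 + 2.8 + 4.6125 + 0.772 = 10.32
i_t = 0.78 × 11.71 + 0.22 × 10.32 = 9.1338 + 2.2704 = 11.40

11.40%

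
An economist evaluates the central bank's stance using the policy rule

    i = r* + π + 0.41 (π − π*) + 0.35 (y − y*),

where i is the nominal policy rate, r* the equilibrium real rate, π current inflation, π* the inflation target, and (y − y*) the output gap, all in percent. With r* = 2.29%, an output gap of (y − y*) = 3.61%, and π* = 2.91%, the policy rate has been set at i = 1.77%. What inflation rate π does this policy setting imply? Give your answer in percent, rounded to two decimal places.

Collecting π: i = r* + (1 + 0.41) π − 0.41 π* + 0.35 (y − y*)
1.41 π = 1.77 − 2.29 + 0.41 × 2.91 − 0.35 × 3.61 = -0.5904
π = -0.5904 / 1.41 = -0.42

-0.42%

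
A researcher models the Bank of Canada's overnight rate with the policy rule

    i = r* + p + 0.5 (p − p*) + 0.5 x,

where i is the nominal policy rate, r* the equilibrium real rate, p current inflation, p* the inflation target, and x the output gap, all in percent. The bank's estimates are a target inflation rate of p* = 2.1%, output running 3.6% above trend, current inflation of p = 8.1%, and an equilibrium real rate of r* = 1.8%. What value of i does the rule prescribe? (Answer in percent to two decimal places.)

Output 3.6% above potential → x = 3.6.
i = 1.8 + 8.1 + 0.5 × (8.1 − 2.1) + 0.5 × 3.6
   = 1.8 + 8.1 + 3 + 1.8 = 14.70

14.70%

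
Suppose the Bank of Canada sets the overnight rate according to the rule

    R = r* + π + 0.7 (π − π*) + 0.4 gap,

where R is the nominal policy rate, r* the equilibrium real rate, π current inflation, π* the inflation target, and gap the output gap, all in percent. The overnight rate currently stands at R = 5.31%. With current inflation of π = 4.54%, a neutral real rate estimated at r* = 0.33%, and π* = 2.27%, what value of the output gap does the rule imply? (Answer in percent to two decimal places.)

0.4 gap = 5.31 − 0.33 − 4.54 − 0.7 × (4.54 − 2.27) = -1.149
gap = -1.149 / 0.4 = -2.87

-2.87%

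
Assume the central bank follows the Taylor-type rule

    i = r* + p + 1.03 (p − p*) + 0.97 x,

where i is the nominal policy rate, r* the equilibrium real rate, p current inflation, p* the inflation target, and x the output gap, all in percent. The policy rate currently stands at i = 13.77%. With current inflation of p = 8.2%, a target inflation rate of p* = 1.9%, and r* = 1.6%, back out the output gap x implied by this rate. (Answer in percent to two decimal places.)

-2.60%

0.97 x = 13.77 − 1.6 − 8.2 − 1.03 × (8.2 − 1.9) = -2.519
x = -2.519 / 0.97 = -2.60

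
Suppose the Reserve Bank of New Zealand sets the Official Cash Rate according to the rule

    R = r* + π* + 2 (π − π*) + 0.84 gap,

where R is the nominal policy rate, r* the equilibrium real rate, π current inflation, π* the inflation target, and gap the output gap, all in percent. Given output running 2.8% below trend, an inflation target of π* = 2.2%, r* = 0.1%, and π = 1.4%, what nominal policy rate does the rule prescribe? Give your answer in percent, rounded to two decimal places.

Output 2.8% below potential → gap = -2.8.
R = 0.1 + 2.2 + 2 × (1.4 − 2.2) + 0.84 × (-2.8)
   = 0.1 + 2.2 − 1.6 − 2.352 = -1.65

-1.65%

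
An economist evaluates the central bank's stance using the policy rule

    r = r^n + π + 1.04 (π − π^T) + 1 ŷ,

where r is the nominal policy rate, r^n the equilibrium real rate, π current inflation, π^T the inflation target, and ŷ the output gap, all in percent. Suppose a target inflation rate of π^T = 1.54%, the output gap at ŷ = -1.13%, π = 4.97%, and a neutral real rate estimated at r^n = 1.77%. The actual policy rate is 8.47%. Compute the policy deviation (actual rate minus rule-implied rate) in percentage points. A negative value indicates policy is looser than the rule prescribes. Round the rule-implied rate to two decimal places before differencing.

r = 1.77 + 4.97 + 1.04 × (4.97 − 1.54) + 1 × (-1.13)
   = 1.77 + 4.97 + 3.5672 − 1.13 = 9.18
Deviation = 8.47 − 9.18 = -0.71 pp.

-0.71 pp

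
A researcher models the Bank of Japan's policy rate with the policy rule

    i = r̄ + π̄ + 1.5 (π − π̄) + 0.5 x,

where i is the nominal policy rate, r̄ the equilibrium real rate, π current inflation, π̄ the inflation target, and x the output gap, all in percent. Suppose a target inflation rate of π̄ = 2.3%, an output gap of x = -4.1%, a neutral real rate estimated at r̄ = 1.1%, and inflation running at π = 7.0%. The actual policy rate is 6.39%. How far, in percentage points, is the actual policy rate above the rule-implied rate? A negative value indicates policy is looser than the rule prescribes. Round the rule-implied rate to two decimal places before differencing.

i = 1.1 + 2.3 + 1.5 × (7.0 − 2.3) + 0.5 × (-4.1)
   = 1.1 + 2.3 + 7.05 − 2.05 = 8.40
Deviation = 6.39 − 8.40 = -2.01 pp.

-2.01 pp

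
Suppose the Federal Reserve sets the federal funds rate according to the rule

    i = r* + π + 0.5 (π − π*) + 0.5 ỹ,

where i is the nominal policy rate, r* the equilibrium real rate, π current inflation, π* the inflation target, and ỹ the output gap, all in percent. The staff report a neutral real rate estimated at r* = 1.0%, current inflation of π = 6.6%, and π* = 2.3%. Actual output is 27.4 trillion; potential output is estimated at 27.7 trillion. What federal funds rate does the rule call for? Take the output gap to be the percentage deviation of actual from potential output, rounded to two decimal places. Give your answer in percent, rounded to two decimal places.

Output gap = 100 × (27.4 − 27.7) / 27.7 = -1.08%.
i = 1.00 + 6.60 + 0.5 × (6.60 − 2.30) + 0.5 × (-1.08)
   = 1.00 + 6.6 + 2.15 − 0.54 = 9.21

9.21%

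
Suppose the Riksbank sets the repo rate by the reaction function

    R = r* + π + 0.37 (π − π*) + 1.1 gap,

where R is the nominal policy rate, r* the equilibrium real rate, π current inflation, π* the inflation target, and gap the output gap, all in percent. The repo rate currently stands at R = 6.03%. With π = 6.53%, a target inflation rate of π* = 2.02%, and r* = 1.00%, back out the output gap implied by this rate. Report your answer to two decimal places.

-2.88%

1.1 gap = 6.03 − 1.00 − 6.53 − 0.37 × (6.53 − 2.02) = -3.1687
gap = -3.1687 / 1.1 = -2.88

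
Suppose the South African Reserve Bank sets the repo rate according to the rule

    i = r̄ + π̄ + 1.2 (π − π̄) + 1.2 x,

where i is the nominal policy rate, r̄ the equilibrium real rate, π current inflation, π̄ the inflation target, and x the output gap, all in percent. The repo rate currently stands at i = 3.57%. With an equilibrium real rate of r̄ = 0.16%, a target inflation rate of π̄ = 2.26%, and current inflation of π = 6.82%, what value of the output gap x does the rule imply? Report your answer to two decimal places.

-3.60%

1.2 x = 3.57 − 0.16 − 2.26 − 1.2 × (6.82 − 2.26) = -4.322
x = -4.322 / 1.2 = -3.60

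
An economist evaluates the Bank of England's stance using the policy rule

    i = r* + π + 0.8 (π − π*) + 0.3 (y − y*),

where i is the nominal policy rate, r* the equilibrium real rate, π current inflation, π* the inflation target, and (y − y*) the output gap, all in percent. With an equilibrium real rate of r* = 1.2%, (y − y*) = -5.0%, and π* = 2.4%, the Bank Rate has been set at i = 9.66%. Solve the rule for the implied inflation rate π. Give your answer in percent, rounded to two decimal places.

6.60%

Collecting π: i = r* + (1 + 0.8) π − 0.8 π* + 0.3 (y − y*)
1.8 π = 9.66 − 1.2 + 0.8 × 2.4 − 0.3 × (-5.0) = 11.88
π = 11.88 / 1.8 = 6.60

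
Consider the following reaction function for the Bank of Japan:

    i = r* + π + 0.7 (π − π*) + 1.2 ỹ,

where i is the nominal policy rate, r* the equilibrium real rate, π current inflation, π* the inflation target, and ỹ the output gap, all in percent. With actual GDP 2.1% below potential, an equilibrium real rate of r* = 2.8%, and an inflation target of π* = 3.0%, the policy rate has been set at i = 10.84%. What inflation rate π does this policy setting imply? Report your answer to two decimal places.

Output 2.1% below potential → ỹ = -2.1.
Collecting π: i = r* + (1 + 0.7) π − 0.7 π* + 1.2 ỹ
1.7 π = 10.84 − 2.8 + 0.7 × 3.0 − 1.2 × (-2.1) = 12.66
π = 12.66 / 1.7 = 7.45

7.45%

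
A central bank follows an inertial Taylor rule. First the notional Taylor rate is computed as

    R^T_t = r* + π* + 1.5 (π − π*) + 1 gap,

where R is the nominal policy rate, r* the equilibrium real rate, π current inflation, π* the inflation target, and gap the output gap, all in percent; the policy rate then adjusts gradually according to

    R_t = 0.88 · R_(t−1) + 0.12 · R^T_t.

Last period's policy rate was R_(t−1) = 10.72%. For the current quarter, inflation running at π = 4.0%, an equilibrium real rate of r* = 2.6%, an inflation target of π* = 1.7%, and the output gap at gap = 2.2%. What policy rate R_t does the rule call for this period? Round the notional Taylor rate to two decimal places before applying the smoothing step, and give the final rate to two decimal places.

10.63%

R^T_t = 2.6 + 1.7 + 1.5 × (4.0 − 1.7) + 1 × 2.2
   = 2.6 + 1.7 + 3.45 + 2.2 = 9.95
R_t = 0.88 × 10.72 + 0.12 × 9.95 = 9.4336 + 1.194 = 10.63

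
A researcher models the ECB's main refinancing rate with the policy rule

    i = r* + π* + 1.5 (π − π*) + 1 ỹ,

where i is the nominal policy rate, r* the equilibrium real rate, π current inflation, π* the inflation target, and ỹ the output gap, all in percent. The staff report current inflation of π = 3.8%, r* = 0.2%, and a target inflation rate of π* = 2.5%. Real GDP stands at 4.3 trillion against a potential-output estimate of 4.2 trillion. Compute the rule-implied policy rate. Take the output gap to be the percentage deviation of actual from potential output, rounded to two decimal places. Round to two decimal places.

7.03%

Output gap = 100 × (4.3 − 4.2) / 4.2 = 2.38%.
i = 0.20 + 2.50 + 1.5 × (3.80 − 2.50) + 1 × 2.38
   = 0.20 + 2.5 + 1.95 + 2.38 = 7.03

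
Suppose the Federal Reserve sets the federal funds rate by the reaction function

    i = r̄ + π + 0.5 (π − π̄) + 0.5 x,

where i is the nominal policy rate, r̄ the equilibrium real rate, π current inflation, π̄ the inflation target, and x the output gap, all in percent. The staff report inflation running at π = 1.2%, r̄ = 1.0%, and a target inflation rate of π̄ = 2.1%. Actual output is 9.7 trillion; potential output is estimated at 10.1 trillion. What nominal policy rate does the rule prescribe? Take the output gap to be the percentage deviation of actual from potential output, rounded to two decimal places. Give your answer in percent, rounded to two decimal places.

Output gap = 100 × (9.7 − 10.1) / 10.1 = -3.96%.
i = 1.00 + 1.20 + 0.5 × (1.20 − 2.10) + 0.5 × (-3.96)
   = 1.00 + 1.2 − 0.45 − 1.98 = -0.23

-0.23%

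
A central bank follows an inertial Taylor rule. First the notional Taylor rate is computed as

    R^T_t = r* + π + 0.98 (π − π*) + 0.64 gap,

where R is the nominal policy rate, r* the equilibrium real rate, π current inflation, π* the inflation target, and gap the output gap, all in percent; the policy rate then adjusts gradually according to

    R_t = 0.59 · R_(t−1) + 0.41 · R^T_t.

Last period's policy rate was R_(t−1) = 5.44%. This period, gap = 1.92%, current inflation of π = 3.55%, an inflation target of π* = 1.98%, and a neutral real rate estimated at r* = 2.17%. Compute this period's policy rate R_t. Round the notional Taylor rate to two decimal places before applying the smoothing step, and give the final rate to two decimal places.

R^T_t = 2.17 + 3.55 + 0.98 × (3.55 − 1.98) + 0.64 × 1.92
   = 2.17 + 3.55 + 1.5386 + 1.2288 = 8.49
R_t = 0.59 × 5.44 + 0.41 × 8.49 = 3.2096 + 3.4809 = 6.69

6.69%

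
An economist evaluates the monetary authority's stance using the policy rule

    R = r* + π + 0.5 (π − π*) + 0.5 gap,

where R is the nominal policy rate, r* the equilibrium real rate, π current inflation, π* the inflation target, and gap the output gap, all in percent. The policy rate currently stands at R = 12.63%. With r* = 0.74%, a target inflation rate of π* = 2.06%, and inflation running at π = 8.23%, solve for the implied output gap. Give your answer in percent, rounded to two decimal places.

1.15%

0.5 gap = 12.63 − 0.74 − 8.23 − 0.5 × (8.23 − 2.06) = 0.575
gap = 0.575 / 0.5 = 1.15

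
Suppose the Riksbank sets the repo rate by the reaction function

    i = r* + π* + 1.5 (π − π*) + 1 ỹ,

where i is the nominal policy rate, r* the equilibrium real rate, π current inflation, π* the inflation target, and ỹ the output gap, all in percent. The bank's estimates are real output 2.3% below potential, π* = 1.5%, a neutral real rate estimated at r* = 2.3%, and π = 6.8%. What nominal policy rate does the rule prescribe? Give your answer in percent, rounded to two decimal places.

9.45%

Output 2.3% below potential → ỹ = -2.3.
i = 2.3 + 1.5 + 1.5 × (6.8 − 1.5) + 1 × (-2.3)
   = 2.3 + 1.5 + 7.95 − 2.3 = 9.45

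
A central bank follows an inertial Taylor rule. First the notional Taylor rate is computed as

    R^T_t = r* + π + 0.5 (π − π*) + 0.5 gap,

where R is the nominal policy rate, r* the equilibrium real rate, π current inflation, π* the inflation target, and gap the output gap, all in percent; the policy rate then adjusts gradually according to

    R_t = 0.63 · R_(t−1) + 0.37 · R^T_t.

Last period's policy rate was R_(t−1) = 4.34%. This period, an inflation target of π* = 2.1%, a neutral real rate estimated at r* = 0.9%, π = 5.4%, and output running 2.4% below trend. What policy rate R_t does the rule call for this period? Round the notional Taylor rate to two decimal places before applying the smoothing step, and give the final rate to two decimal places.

Output 2.4% below potential → gap = -2.4.
R^T_t = 0.9 + 5.4 + 0.5 × (5.4 − 2.1) + 0.5 × (-2.4)
   = 0.9 + 5.4 + 1.65 − 1.2 = 6.75
R_t = 0.63 × 4.34 + 0.37 × 6.75 = 2.7342 + 2.4975 = 5.23

5.23%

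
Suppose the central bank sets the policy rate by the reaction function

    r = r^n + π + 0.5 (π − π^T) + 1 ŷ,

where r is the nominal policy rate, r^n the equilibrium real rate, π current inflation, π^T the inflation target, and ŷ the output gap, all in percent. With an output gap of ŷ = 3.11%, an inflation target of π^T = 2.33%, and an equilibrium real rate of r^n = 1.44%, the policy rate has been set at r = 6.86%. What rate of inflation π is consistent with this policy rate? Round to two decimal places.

Collecting π: r = r^n + (1 + 0.5) π − 0.5 π^T + 1 ŷ
1.5 π = 6.86 − 1.44 + 0.5 × 2.33 − 1 × 3.11 = 3.475
π = 3.475 / 1.5 = 2.32

2.32%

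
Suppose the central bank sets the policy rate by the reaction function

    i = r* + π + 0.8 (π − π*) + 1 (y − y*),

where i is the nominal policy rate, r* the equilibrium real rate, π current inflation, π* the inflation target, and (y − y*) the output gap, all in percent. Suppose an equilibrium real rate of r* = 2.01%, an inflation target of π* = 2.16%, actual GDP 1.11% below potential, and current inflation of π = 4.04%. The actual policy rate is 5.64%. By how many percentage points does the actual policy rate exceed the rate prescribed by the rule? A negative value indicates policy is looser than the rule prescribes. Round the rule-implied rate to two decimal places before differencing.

-0.80 pp

Output 1.11% below potential → (y − y*) = -1.11.
i = 2.01 + 4.04 + 0.8 × (4.04 − 2.16) + 1 × (-1.11)
   = 2.01 + 4.04 + 1.504 − 1.11 = 6.44
Deviation = 5.64 − 6.44 = -0.80 pp.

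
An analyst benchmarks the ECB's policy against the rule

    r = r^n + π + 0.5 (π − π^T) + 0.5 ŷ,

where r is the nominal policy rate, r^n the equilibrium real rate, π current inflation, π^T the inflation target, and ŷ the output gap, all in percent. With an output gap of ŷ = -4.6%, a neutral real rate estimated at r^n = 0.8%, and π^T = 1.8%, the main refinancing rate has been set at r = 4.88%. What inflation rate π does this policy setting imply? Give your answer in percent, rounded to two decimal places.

4.85%

Collecting π: r = r^n + (1 + 0.5) π − 0.5 π^T + 0.5 ŷ
1.5 π = 4.88 − 0.8 + 0.5 × 1.8 − 0.5 × (-4.6) = 7.28
π = 7.28 / 1.5 = 4.85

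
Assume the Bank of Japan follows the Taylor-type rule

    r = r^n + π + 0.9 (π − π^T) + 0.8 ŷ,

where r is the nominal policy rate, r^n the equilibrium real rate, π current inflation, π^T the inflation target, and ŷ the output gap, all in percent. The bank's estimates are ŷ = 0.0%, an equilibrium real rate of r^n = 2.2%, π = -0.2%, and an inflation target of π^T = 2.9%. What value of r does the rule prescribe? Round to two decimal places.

r = 2.2 + (-0.2) + 0.9 × (-0.2 − 2.9) + 0.8 × 0.0
   = 2.2 − 0.2 − 2.79 + 0 = -0.79

-0.79%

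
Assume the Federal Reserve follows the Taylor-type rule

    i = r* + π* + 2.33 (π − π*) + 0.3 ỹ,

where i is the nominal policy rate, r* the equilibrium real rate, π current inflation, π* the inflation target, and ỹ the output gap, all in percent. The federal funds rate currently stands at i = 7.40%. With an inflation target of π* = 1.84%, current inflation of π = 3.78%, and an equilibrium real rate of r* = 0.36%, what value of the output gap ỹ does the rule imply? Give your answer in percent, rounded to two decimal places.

2.27%

0.3 ỹ = 7.40 − 0.36 − 1.84 − 2.33 × (3.78 − 1.84) = 0.6798
ỹ = 0.6798 / 0.3 = 2.27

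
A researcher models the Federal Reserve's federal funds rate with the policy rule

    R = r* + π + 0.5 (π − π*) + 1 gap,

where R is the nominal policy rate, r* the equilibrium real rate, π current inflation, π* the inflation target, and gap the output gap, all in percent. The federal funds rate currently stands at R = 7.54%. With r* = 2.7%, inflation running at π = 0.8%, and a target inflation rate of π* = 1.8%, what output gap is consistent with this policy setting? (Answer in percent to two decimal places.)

4.54%

1 gap = 7.54 − 2.7 − 0.8 − 0.5 × (0.8 − 1.8) = 4.54
gap = 4.54 / 1 = 4.54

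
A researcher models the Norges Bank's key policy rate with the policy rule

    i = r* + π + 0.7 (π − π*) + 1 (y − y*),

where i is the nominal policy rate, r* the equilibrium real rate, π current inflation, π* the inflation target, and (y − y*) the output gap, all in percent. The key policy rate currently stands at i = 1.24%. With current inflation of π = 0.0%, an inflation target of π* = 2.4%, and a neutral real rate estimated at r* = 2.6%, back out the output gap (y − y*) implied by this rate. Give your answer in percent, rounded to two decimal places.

1 (y − y*) = 1.24 − 2.6 − 0.0 − 0.7 × (0.0 − 2.4) = 0.32
(y − y*) = 0.32 / 1 = 0.32

0.32%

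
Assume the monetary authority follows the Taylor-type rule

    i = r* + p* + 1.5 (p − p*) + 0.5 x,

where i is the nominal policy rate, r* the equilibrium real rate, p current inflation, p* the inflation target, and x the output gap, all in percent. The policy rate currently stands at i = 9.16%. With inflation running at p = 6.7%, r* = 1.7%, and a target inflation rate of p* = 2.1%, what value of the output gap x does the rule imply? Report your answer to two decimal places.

0.5 x = 9.16 − 1.7 − 2.1 − 1.5 × (6.7 − 2.1) = -1.54
x = -1.54 / 0.5 = -3.08

-3.08%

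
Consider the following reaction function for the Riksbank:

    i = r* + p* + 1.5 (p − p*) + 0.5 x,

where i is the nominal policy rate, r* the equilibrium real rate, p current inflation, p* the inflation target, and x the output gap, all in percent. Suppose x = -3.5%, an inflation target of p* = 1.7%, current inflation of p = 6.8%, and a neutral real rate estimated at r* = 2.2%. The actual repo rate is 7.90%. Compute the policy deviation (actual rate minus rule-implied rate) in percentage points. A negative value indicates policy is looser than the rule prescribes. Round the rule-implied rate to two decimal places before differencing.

-1.90 pp

i = 2.2 + 1.7 + 1.5 × (6.8 − 1.7) + 0.5 × (-3.5)
   = 2.2 + 1.7 + 7.65 − 1.75 = 9.80
Deviation = 7.90 − 9.80 = -1.90 pp.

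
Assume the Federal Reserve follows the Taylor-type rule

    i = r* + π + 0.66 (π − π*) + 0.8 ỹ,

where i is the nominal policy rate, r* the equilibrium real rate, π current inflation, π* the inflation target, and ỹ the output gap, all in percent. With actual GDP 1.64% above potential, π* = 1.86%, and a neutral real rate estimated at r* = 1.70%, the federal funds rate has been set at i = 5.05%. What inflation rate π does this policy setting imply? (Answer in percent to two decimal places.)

Output 1.64% above potential → ỹ = 1.64.
Collecting π: i = r* + (1 + 0.66) π − 0.66 π* + 0.8 ỹ
1.66 π = 5.05 − 1.70 + 0.66 × 1.86 − 0.8 × 1.64 = 3.2656
π = 3.2656 / 1.66 = 1.97

1.97%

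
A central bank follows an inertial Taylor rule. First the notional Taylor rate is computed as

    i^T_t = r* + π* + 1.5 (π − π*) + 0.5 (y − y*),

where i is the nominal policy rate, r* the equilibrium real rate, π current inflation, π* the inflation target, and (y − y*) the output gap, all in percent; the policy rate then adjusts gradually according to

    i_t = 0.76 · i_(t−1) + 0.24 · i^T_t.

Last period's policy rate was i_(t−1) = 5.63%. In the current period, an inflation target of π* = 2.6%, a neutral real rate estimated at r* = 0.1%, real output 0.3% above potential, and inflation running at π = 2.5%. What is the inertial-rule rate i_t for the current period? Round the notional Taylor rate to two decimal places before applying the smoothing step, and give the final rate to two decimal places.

4.93%

Output 0.3% above potential → (y − y*) = 0.3.
i^T_t = 0.1 + 2.6 + 1.5 × (2.5 − 2.6) + 0.5 × 0.3
   = 0.1 + 2.6 − 0.15 + 0.15 = 2.70
i_t = 0.76 × 5.63 + 0.24 × 2.70 = 4.2788 + 0.648 = 4.93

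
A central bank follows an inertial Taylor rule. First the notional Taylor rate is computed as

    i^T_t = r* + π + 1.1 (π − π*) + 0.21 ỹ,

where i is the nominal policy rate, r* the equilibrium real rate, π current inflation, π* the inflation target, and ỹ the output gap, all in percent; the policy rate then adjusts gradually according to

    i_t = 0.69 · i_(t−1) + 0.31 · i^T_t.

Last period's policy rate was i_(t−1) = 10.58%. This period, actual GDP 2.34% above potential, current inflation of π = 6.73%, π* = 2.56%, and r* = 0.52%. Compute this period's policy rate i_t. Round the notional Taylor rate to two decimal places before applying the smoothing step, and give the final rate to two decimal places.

Output 2.34% above potential → ỹ = 2.34.
i^T_t = 0.52 + 6.73 + 1.1 × (6.73 − 2.56) + 0.21 × 2.34
   = 0.52 + 6.73 + 4.587 + 0.4914 = 12.33
i_t = 0.69 × 10.58 + 0.31 × 12.33 = 7.3002 + 3.8223 = 11.12

11.12%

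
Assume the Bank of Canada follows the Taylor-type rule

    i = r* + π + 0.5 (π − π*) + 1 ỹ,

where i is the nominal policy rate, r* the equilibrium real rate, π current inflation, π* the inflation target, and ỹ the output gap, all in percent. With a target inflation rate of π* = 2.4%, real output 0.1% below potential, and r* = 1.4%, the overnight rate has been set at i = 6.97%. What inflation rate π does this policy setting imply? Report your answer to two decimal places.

Output 0.1% below potential → ỹ = -0.1.
Collecting π: i = r* + (1 + 0.5) π − 0.5 π* + 1 ỹ
1.5 π = 6.97 − 1.4 + 0.5 × 2.4 − 1 × (-0.1) = 6.87
π = 6.87 / 1.5 = 4.58

4.58%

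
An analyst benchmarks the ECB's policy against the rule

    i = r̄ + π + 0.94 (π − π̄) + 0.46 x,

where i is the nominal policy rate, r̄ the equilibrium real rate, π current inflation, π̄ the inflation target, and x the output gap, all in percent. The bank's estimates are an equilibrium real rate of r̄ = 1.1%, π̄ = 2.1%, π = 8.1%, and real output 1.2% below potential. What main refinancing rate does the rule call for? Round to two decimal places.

14.29%

Output 1.2% below potential → x = -1.2.
i = 1.1 + 8.1 + 0.94 × (8.1 − 2.1) + 0.46 × (-1.2)
   = 1.1 + 8.1 + 5.64 − 0.552 = 14.29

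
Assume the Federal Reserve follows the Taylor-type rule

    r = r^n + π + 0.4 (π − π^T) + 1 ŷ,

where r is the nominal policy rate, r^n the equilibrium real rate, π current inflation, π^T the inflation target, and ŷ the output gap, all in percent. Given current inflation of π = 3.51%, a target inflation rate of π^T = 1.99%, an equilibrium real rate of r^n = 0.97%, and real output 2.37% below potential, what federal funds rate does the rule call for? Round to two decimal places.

Output 2.37% below potential → ŷ = -2.37.
r = 0.97 + 3.51 + 0.4 × (3.51 − 1.99) + 1 × (-2.37)
   = 0.97 + 3.51 + 0.608 − 2.37 = 2.72

2.72%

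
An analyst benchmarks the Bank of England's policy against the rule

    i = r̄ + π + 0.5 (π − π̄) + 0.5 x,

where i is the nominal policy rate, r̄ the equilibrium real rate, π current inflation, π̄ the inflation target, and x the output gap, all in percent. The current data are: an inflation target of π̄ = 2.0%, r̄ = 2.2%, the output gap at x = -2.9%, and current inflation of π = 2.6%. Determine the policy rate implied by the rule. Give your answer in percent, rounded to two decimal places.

3.65%

i = 2.2 + 2.6 + 0.5 × (2.6 − 2.0) + 0.5 × (-2.9)
   = 2.2 + 2.6 + 0.3 − 1.45 = 3.65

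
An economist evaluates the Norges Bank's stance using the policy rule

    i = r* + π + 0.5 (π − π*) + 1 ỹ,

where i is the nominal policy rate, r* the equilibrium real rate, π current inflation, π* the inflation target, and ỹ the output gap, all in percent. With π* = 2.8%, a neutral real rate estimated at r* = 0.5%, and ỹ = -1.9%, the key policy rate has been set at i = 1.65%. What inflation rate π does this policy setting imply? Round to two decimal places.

2.97%

Collecting π: i = r* + (1 + 0.5) π − 0.5 π* + 1 ỹ
1.5 π = 1.65 − 0.5 + 0.5 × 2.8 − 1 × (-1.9) = 4.45
π = 4.45 / 1.5 = 2.97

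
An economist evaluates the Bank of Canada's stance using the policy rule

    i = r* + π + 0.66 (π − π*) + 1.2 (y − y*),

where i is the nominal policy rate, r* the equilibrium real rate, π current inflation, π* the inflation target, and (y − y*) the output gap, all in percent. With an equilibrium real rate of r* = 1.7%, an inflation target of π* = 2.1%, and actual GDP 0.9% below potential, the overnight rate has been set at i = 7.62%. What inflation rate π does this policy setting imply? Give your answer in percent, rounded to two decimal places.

Output 0.9% below potential → (y − y*) = -0.9.
Collecting π: i = r* + (1 + 0.66) π − 0.66 π* + 1.2 (y − y*)
1.66 π = 7.62 − 1.7 + 0.66 × 2.1 − 1.2 × (-0.9) = 8.386
π = 8.386 / 1.66 = 5.05

5.05%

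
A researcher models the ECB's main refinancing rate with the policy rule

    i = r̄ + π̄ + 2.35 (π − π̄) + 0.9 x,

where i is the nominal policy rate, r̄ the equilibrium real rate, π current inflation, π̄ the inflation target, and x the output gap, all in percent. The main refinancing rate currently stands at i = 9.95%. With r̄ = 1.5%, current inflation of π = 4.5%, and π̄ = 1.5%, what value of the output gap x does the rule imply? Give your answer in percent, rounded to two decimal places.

-0.11%

0.9 x = 9.95 − 1.5 − 1.5 − 2.35 × (4.5 − 1.5) = -0.1
x = -0.1 / 0.9 = -0.11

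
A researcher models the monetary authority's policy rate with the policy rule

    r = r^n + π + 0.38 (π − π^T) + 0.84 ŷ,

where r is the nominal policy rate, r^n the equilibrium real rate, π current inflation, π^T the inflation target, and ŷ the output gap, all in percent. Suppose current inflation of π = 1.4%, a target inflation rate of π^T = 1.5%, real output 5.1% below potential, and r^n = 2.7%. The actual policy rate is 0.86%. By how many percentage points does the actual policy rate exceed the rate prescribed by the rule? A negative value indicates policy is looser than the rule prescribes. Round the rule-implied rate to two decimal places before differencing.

1.08 pp

Output 5.1% below potential → ŷ = -5.1.
r = 2.7 + 1.4 + 0.38 × (1.4 − 1.5) + 0.84 × (-5.1)
   = 2.7 + 1.4 − 0.038 − 4.284 = -0.22
Deviation = 0.86 − (-0.22) = 1.08 pp.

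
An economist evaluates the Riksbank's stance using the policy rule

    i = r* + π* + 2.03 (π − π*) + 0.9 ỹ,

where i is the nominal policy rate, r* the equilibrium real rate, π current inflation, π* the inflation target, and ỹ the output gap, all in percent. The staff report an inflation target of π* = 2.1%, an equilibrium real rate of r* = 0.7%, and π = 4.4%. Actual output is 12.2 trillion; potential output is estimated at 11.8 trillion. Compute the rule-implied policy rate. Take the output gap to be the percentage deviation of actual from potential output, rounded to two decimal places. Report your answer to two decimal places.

10.52%

Output gap = 100 × (12.2 − 11.8) / 11.8 = 3.39%.
i = 0.70 + 2.10 + 2.03 × (4.40 − 2.10) + 0.9 × 3.39
   = 0.70 + 2.1 + 4.669 + 3.051 = 10.52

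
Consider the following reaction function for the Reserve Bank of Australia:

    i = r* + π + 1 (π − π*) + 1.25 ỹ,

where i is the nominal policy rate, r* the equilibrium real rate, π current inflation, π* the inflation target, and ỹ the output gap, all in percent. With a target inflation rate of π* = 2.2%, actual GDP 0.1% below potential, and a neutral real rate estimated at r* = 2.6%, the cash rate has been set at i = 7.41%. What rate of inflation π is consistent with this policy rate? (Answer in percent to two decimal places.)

3.57%

Output 0.1% below potential → ỹ = -0.1.
Collecting π: i = r* + (1 + 1) π − 1 π* + 1.25 ỹ
2 π = 7.41 − 2.6 + 1 × 2.2 − 1.25 × (-0.1) = 7.135
π = 7.135 / 2 = 3.57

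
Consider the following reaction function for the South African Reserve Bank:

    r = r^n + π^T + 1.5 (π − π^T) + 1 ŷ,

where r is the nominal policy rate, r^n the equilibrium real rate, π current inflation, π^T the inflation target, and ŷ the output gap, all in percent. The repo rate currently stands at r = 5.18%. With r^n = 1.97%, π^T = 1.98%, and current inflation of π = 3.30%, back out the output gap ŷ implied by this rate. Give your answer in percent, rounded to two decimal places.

1 ŷ = 5.18 − 1.97 − 1.98 − 1.5 × (3.30 − 1.98) = -0.75
ŷ = -0.75 / 1 = -0.75

-0.75%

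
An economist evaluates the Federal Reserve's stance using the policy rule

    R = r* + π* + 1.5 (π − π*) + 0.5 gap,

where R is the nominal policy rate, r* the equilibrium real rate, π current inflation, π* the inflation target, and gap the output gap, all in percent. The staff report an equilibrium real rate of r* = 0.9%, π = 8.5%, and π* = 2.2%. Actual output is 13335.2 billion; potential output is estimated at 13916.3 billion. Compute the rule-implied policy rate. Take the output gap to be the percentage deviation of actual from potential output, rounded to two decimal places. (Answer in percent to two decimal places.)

10.46%

Output gap = 100 × (13335.2 − 13916.3) / 13916.3 = -4.18%.
R = 0.90 + 2.20 + 1.5 × (8.50 − 2.20) + 0.5 × (-4.18)
   = 0.90 + 2.2 + 9.45 − 2.09 = 10.46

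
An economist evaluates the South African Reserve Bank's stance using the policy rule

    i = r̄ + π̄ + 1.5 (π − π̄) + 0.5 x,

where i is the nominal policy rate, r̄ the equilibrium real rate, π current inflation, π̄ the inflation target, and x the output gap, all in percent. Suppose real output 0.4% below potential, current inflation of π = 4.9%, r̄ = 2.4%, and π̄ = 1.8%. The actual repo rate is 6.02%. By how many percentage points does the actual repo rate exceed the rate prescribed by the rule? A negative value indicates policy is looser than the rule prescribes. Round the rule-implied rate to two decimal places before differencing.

Output 0.4% below potential → x = -0.4.
i = 2.4 + 1.8 + 1.5 × (4.9 − 1.8) + 0.5 × (-0.4)
   = 2.4 + 1.8 + 4.65 − 0.2 = 8.65
Deviation = 6.02 − 8.65 = -2.63 pp.

-2.63 pp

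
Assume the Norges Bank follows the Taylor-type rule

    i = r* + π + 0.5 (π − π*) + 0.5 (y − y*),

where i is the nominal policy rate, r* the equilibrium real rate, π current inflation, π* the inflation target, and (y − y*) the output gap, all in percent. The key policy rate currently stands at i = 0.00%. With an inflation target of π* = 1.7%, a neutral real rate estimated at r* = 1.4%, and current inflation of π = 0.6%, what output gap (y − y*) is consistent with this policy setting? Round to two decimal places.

0.5 (y − y*) = 0.00 − 1.4 − 0.6 − 0.5 × (0.6 − 1.7) = -1.45
(y − y*) = -1.45 / 0.5 = -2.90

-2.90%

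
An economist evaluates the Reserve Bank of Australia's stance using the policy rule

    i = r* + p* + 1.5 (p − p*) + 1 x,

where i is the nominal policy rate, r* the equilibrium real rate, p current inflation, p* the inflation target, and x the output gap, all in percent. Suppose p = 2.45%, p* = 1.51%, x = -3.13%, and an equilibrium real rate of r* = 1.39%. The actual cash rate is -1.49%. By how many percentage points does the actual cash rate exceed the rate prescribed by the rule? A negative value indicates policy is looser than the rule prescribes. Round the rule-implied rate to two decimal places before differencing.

i = 1.39 + 1.51 + 1.5 × (2.45 − 1.51) + 1 × (-3.13)
   = 1.39 + 1.51 + 1.41 − 3.13 = 1.18
Deviation = -1.49 − 1.18 = -2.67 pp.

-2.67 pp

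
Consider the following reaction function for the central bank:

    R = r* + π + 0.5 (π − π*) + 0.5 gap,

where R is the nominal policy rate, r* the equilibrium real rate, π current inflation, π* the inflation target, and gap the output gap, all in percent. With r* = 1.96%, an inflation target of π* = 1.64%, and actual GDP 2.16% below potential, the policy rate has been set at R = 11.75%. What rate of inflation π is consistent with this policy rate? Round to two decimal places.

7.79%

Output 2.16% below potential → gap = -2.16.
Collecting π: R = r* + (1 + 0.5) π − 0.5 π* + 0.5 gap
1.5 π = 11.75 − 1.96 + 0.5 × 1.64 − 0.5 × (-2.16) = 11.69
π = 11.69 / 1.5 = 7.79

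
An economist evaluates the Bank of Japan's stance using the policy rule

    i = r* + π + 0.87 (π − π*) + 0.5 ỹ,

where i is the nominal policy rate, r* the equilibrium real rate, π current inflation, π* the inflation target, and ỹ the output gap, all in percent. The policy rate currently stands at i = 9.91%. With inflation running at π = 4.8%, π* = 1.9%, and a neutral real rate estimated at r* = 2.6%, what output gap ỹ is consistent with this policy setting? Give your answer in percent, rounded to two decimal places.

0.5 ỹ = 9.91 − 2.6 − 4.8 − 0.87 × (4.8 − 1.9) = -0.013
ỹ = -0.013 / 0.5 = -0.03

-0.03%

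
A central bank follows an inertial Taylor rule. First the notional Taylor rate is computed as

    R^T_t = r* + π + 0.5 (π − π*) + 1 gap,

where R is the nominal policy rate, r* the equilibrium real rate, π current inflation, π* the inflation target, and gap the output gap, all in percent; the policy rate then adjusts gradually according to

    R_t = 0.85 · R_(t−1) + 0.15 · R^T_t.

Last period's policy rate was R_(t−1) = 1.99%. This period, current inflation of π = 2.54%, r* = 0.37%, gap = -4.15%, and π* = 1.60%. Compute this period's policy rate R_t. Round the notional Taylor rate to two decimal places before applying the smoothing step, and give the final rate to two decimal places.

1.58%

R^T_t = 0.37 + 2.54 + 0.5 × (2.54 − 1.60) + 1 × (-4.15)
   = 0.37 + 2.54 + 0.47 − 4.15 = -0.77
R_t = 0.85 × 1.99 + 0.15 × (-0.77) = 1.6915 − 0.1155 = 1.58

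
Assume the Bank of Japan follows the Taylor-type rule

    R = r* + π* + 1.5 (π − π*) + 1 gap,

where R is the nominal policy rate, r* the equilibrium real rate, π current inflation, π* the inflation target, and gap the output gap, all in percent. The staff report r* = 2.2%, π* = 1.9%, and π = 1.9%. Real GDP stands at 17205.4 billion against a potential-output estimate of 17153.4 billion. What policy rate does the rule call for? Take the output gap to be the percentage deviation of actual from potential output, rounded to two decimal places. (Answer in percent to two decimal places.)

4.40%

Output gap = 100 × (17205.4 − 17153.4) / 17153.4 = 0.30%.
R = 2.20 + 1.90 + 1.5 × (1.90 − 1.90) + 1 × 0.30
   = 2.20 + 1.9 + 0 + 0.3 = 4.40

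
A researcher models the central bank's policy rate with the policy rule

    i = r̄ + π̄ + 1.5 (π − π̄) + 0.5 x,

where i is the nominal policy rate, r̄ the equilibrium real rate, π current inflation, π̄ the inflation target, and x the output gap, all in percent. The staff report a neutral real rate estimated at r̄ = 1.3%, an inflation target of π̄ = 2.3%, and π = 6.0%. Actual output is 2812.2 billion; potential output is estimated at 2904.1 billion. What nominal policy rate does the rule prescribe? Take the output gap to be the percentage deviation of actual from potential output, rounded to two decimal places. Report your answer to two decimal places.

7.57%

Output gap = 100 × (2812.2 − 2904.1) / 2904.1 = -3.16%.
i = 1.30 + 2.30 + 1.5 × (6.00 − 2.30) + 0.5 × (-3.16)
   = 1.30 + 2.3 + 5.55 − 1.58 = 7.57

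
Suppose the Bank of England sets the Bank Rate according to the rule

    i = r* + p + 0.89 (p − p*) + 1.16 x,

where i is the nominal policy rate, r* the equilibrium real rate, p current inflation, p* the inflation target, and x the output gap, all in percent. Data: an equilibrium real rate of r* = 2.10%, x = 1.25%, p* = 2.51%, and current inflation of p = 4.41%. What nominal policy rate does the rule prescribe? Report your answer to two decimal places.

9.65%

i = 2.10 + 4.41 + 0.89 × (4.41 − 2.51) + 1.16 × 1.25
   = 2.10 + 4.41 + 1.691 + 1.45 = 9.65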